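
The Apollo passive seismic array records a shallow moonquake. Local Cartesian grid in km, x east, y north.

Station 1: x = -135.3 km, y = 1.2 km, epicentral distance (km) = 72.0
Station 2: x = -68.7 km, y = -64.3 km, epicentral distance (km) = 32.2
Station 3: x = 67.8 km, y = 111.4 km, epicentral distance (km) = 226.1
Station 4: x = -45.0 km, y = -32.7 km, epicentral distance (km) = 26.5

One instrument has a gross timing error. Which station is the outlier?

Solve using three stations at a time. Using Station 1, Station 2, Station 4 (subtract circle equations pairwise → linear system) gives (x, y) ≈ (-71.5, -32.2).
Distances from that point to each station vs reported:
  Station 1: calculated 72.0 vs reported 72.0 → residual 0.0 km
  Station 2: calculated 32.2 vs reported 32.2 → residual 0.0 km
  Station 3: calculated 200.1 vs reported 226.1 → residual 26.0 km
  Station 4: calculated 26.5 vs reported 26.5 → residual 0.0 km
Station 1, Station 2, Station 4 are mutually consistent (residuals ≈ 0); Station 3 is off by 26.0 km.

Station 3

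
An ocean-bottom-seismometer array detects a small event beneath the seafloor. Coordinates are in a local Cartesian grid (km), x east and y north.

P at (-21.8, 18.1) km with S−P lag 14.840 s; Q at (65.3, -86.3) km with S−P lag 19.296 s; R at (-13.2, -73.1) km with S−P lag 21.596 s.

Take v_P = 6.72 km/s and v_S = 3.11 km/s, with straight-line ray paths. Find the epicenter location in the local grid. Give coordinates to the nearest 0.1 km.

x ≈ 63.8 km, y ≈ 25.4 km

Distance from S−P lag: d = Δt · v_P v_S / (v_P − v_S) = Δt · (6.72·3.11)/(6.72−3.11) ≈ 5.7893·Δt.
So d_P = 85.91, d_Q = 111.71, d_R = 125.02 km.
Circle about each station: (x + 21.8)² + (y − 18.1)² = 85.91²; (x − 65.3)² + (y + 86.3)² = 111.71²; (x + 13.2)² + (y + 73.1)² = 125.02².
Subtracting the P equation from the Q and R equations removes the quadratic terms:
174.2 x − 208.8 y = 5810.33
17.2 x − 182.4 y = -3534.47
Solving the 2×2 system: x ≈ 63.8, y ≈ 25.4 km.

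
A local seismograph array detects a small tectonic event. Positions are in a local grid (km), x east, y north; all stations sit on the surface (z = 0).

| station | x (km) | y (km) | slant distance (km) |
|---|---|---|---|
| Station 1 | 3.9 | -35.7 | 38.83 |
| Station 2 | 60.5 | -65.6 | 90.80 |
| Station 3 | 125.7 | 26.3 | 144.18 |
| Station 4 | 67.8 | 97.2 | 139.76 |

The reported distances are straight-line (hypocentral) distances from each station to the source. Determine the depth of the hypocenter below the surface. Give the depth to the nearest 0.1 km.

Each station gives a sphere (x−x_i)² + (y−y_i)² + z² = d_i² (stations at z=0).
Subtracting the Station 1 sphere from Station 2 and Station 3: z² cancels, leaving linear equations in x and y:
113.2 x − 59.8 y = -62.96
243.6 x + 124.0 y = -4077.62
Solving: x ≈ -8.798, y ≈ -15.601 km (keep extra digits for the depth step; rounded: -8.8, -15.6).
Then from the Station 1 sphere: z² = 38.83² − (x − 3.9)² − (y + 35.7)² with x = -8.798, y = -15.601, so z ≈ 30.701 ≈ 30.7 km.
Check against Station 4 (with the unrounded solution): distance 139.76 ≈ 139.76 km. ✓

depth ≈ 30.7 km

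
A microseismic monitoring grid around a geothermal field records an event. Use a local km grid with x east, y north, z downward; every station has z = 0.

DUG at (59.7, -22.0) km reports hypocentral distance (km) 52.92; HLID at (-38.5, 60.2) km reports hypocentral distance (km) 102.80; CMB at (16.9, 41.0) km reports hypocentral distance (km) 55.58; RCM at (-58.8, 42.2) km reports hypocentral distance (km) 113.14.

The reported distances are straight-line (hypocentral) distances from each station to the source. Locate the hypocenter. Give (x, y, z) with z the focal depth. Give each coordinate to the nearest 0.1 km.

Each station gives a sphere (x−x_i)² + (y−y_i)² + z² = d_i² (stations at z=0).
Subtracting the DUG sphere from HLID and CMB: z² cancels, leaving linear equations in x and y:
-196.4 x + 164.4 y = -6709.11
-85.6 x + 126.0 y = -2370.09
Solving: x ≈ 42.694, y ≈ 10.195 km (keep extra digits for the depth step; rounded: 42.7, 10.2).
Then from the DUG sphere: z² = 52.92² − (x − 59.7)² − (y + 22.0)² with x = 42.694, y = 10.195, so z ≈ 38.403 ≈ 38.4 km.
Check against RCM (with the unrounded solution): distance 113.14 ≈ 113.14 km. ✓

x ≈ 42.7 km, y ≈ 10.2 km, depth ≈ 38.4 km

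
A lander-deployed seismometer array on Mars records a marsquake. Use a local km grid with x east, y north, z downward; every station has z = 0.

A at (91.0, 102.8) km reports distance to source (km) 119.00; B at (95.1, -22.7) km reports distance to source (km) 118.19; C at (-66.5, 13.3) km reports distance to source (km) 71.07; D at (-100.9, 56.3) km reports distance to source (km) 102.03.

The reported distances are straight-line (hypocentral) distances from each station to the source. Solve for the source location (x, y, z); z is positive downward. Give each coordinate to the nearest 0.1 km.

(-4.2, 36.1, 25.5)

Each station gives a sphere (x−x_i)² + (y−y_i)² + z² = d_i² (stations at z=0).
Subtracting the A sphere from B and C: z² cancels, leaving linear equations in x and y:
8.2 x − 251.0 y = -9097.42
-315.0 x − 179.0 y = -5139.64
Solving: x ≈ -4.202, y ≈ 36.107 km (keep extra digits for the depth step; rounded: -4.2, 36.1).
Then from the A sphere: z² = 119.00² − (x − 91.0)² − (y − 102.8)² with x = -4.202, y = 36.107, so z ≈ 25.488 ≈ 25.5 km.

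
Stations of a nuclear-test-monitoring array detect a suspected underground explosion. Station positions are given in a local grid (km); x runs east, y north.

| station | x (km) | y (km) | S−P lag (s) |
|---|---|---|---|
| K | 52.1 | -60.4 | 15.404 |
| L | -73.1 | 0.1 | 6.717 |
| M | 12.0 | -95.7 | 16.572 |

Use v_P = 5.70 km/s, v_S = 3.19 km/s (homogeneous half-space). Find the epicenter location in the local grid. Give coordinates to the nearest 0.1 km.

(-27.7, 17.6)

Distance from S−P lag: d = Δt · v_P v_S / (v_P − v_S) = Δt · (5.70·3.19)/(5.70−3.19) ≈ 7.2442·Δt.
So d_K = 111.59, d_L = 48.66, d_M = 120.05 km.
Circle about each station: (x − 52.1)² + (y + 60.4)² = 111.59²; (x + 73.1)² + (y − 0.1)² = 48.66²; (x − 12.0)² + (y + 95.7)² = 120.05².
Subtracting the K equation from the L and M equations removes the quadratic terms:
-250.4 x + 121.0 y = 9065.58
-80.2 x − 70.6 y = 980.25
Solving the 2×2 system: x ≈ -27.7, y ≈ 17.6 km.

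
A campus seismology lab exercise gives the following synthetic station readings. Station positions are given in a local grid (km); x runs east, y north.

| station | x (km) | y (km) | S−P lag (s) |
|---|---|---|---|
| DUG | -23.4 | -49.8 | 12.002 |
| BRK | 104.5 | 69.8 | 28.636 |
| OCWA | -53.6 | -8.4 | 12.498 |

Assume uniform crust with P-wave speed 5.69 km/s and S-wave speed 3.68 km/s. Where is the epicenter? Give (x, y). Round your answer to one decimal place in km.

-131.4 km east, -112.8 km north

Distance from S−P lag: d = Δt · v_P v_S / (v_P − v_S) = Δt · (5.69·3.68)/(5.69−3.68) ≈ 10.4175·Δt.
So d_DUG = 125.03, d_BRK = 298.32, d_OCWA = 130.20 km.
Circle about each station: (x + 23.4)² + (y + 49.8)² = 125.03²; (x − 104.5)² + (y − 69.8)² = 298.32²; (x + 53.6)² + (y + 8.4)² = 130.20².
Subtracting pairs of circle equations eliminates x²+y² and gives linear equations (the radical axes):
255.8 x + 239.2 y = -60597.63
-60.4 x + 82.8 y = -1403.62
Solving the 2×2 system: x ≈ -131.4, y ≈ -112.8 km.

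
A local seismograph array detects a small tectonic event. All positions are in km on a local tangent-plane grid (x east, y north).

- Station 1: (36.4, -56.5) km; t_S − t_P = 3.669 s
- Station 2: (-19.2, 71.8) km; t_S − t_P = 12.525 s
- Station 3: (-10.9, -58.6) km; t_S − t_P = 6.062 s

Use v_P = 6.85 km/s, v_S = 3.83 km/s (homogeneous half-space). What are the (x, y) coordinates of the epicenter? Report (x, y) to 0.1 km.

x ≈ 29.9 km, y ≈ -25.3 km

Distance from S−P lag: d = Δt · v_P v_S / (v_P − v_S) = Δt · (6.85·3.83)/(6.85−3.83) ≈ 8.6873·Δt.
So d_Station 1 = 31.87, d_Station 2 = 108.81, d_Station 3 = 52.66 km.
Circle about each station: (x − 36.4)² + (y + 56.5)² = 31.87²; (x + 19.2)² + (y − 71.8)² = 108.81²; (x + 10.9)² + (y + 58.6)² = 52.66².
Subtracting pairs of circle equations eliminates x²+y² and gives linear equations (the radical axes):
-111.2 x + 256.6 y = -9817.25
-94.6 x − 4.2 y = -2721.82
Solving the 2×2 system: x ≈ 29.9, y ≈ -25.3 km.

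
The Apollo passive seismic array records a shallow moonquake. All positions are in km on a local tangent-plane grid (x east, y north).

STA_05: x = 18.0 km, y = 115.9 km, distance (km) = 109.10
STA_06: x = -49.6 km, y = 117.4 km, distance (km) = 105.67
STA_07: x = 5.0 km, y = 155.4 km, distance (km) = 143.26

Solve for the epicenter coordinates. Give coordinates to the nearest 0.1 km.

(-23.5, 15.0)

Circle about each station: (x − 18.0)² + (y − 115.9)² = 109.10²; (x + 49.6)² + (y − 117.4)² = 105.67²; (x − 5.0)² + (y − 155.4)² = 143.26².
Subtracting the STA_05 equation from the STA_06 and STA_07 equations removes the quadratic terms:
-135.2 x + 3.0 y = 3222.77
-26.0 x + 79.0 y = 1796.73
Solving the 2×2 system: x ≈ -23.5, y ≈ 15.0 km.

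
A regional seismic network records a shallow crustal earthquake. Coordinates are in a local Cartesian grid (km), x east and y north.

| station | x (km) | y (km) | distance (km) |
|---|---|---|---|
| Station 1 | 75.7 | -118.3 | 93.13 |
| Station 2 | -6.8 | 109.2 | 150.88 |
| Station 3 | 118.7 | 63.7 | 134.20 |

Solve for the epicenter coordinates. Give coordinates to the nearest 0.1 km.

30.1 km east, -37.1 km north

Circle about each station: (x − 75.7)² + (y + 118.3)² = 93.13²; (x + 6.8)² + (y − 109.2)² = 150.88²; (x − 118.7)² + (y − 63.7)² = 134.20².
Subtracting the Station 1 equation from the Station 2 and Station 3 equations removes the quadratic terms:
-165.0 x + 455.0 y = -21846.08
86.0 x + 364.0 y = -10914.44
Solving the 2×2 system: x ≈ 30.1, y ≈ -37.1 km.
Check against Station 1 (with the unrounded x, y): √((x − 75.7)²+(y + 118.3)²) = 93.13 ≈ 93.13 km. ✓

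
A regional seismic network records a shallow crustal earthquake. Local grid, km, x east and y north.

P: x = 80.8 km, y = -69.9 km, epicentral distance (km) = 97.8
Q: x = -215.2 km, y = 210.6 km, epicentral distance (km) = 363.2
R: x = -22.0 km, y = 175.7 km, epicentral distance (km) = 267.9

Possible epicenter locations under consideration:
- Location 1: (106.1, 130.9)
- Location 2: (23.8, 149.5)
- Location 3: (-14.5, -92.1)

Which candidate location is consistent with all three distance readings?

Location 3

For each candidate, compare |candidate − station| to the reported distance:
Location 1: residuals P 104.6, Q 32.2, R 132.2 → max 132.2 km
Location 2: residuals P 128.9, Q 116.5, R 215.1 → max 215.1 km
Location 3: residuals P 0.1, Q 0.0, R 0.0 → max 0.1 km
Only Location 3 has all residuals ≈ 0.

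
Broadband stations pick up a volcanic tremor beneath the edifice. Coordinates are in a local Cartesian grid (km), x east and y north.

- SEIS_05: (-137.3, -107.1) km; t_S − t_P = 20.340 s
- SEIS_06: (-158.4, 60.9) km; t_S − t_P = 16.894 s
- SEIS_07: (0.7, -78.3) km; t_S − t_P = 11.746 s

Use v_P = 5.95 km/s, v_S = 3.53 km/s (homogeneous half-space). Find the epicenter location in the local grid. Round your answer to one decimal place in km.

-17.0 km east, 22.1 km north

Distance from S−P lag: d = Δt · v_P v_S / (v_P − v_S) = Δt · (5.95·3.53)/(5.95−3.53) ≈ 8.6791·Δt.
So d_SEIS_05 = 176.53, d_SEIS_06 = 146.63, d_SEIS_07 = 101.95 km.
Circle about each station: (x + 137.3)² + (y + 107.1)² = 176.53²; (x + 158.4)² + (y − 60.9)² = 146.63²; (x − 0.7)² + (y + 78.3)² = 101.95².
Subtracting pairs of circle equations eliminates x²+y² and gives linear equations (the radical axes):
-42.2 x + 336.0 y = 8140.15
276.0 x + 57.6 y = -3421.28
Solving the 2×2 system: x ≈ -17.0, y ≈ 22.1 km.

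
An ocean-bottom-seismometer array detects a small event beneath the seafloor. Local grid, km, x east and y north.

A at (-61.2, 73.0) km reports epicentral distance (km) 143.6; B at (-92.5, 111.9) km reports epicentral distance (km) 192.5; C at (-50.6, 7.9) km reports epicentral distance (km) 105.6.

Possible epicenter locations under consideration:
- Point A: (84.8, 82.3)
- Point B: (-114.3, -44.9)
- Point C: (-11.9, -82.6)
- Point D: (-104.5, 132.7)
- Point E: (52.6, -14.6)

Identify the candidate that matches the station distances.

Point E

For each candidate, compare |candidate − station| to the reported distance:
Point A: residuals A 2.7, B 12.7, C 48.9 → max 48.9 km
Point B: residuals A 14.3, B 34.2, C 22.9 → max 34.2 km
Point C: residuals A 19.6, B 18.0, C 7.2 → max 19.6 km
Point D: residuals A 69.9, B 168.5, C 30.3 → max 168.5 km
Point E: residuals A 0.0, B 0.0, C 0.0 → max 0.0 km
Only Point E has all residuals ≈ 0.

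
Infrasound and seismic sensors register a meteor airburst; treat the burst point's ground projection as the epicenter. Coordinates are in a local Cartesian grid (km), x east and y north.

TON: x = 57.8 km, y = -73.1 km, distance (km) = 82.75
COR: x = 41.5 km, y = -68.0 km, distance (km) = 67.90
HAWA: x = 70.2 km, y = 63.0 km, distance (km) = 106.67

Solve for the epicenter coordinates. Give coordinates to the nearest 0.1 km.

Circle about each station: (x − 57.8)² + (y + 73.1)² = 82.75²; (x − 41.5)² + (y + 68.0)² = 67.90²; (x − 70.2)² + (y − 63.0)² = 106.67².
Subtracting the TON equation from the COR and HAWA equations removes the quadratic terms:
-32.6 x + 10.2 y = -101.05
24.8 x + 272.2 y = -4318.34
Solving the 2×2 system: x ≈ -1.8, y ≈ -15.7 km.
Check against TON (with the unrounded x, y): √((x − 57.8)²+(y + 73.1)²) = 82.76 ≈ 82.75 km. ✓

-1.8 km east, -15.7 km north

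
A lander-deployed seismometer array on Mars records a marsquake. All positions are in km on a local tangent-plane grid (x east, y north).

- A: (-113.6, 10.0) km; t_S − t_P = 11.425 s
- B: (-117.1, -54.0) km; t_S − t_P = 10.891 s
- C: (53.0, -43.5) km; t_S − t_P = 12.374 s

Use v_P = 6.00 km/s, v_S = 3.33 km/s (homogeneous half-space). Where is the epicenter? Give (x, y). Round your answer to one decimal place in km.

x ≈ -38.8 km, y ≈ -31.4 km

Distance from S−P lag: d = Δt · v_P v_S / (v_P − v_S) = Δt · (6.00·3.33)/(6.00−3.33) ≈ 7.4831·Δt.
So d_A = 85.49, d_B = 81.50, d_C = 92.60 km.
Circle about each station: (x + 113.6)² + (y − 10.0)² = 85.49²; (x + 117.1)² + (y + 54.0)² = 81.50²; (x − 53.0)² + (y + 43.5)² = 92.60².
Subtracting pairs of circle equations eliminates x²+y² and gives linear equations (the radical axes):
-7.0 x − 128.0 y = 4289.74
333.2 x − 107.0 y = -9569.93
Solving the 2×2 system: x ≈ -38.8, y ≈ -31.4 km.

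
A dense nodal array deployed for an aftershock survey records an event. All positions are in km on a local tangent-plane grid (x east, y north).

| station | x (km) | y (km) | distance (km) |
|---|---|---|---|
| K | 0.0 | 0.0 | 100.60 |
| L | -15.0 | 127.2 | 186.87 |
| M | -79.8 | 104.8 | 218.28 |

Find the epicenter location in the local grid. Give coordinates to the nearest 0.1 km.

Circle about each station: x² + y² = 100.60²; (x + 15.0)² + (y − 127.2)² = 186.87²; (x + 79.8)² + (y − 104.8)² = 218.28².
Subtracting the K equation from the L and M equations removes the quadratic terms:
-30.0 x + 254.4 y = -8395.20
-159.6 x + 209.6 y = -20174.72
Solving the 2×2 system: x ≈ 98.3, y ≈ -21.4 km.
Check against K (with the unrounded x, y): √(x²+y²) = 100.60 ≈ 100.60 km. ✓

(98.3, -21.4)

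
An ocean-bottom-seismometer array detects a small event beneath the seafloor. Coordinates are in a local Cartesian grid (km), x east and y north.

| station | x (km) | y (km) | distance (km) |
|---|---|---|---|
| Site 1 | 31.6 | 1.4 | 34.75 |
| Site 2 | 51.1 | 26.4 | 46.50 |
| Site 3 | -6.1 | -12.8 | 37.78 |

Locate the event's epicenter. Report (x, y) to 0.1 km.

x ≈ 4.7 km, y ≈ 23.4 km

Circle about each station: (x − 31.6)² + (y − 1.4)² = 34.75²; (x − 51.1)² + (y − 26.4)² = 46.50²; (x + 6.1)² + (y + 12.8)² = 37.78².
Subtracting the Site 1 equation from the Site 2 and Site 3 equations removes the quadratic terms:
39.0 x + 50.0 y = 1352.96
-75.4 x − 28.4 y = -1019.24
Solving the 2×2 system: x ≈ 4.7, y ≈ 23.4 km.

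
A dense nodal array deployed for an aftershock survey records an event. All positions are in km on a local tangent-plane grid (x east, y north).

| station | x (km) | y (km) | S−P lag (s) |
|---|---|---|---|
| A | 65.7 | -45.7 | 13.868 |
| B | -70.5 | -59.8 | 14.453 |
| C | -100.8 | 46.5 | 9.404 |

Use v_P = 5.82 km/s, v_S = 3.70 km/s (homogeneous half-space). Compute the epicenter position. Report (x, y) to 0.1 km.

Distance from S−P lag: d = Δt · v_P v_S / (v_P − v_S) = Δt · (5.82·3.70)/(5.82−3.70) ≈ 10.1575·Δt.
So d_A = 140.86, d_B = 146.81, d_C = 95.52 km.
Circle about each station: (x − 65.7)² + (y + 45.7)² = 140.86²; (x + 70.5)² + (y + 59.8)² = 146.81²; (x + 100.8)² + (y − 46.5)² = 95.52².
Subtracting the A equation from the B and C equations removes the quadratic terms:
-272.4 x − 28.2 y = 429.67
-333.0 x + 184.4 y = 16635.38
Solving the 2×2 system: x ≈ -9.2, y ≈ 73.6 km.

x ≈ -9.2 km, y ≈ 73.6 km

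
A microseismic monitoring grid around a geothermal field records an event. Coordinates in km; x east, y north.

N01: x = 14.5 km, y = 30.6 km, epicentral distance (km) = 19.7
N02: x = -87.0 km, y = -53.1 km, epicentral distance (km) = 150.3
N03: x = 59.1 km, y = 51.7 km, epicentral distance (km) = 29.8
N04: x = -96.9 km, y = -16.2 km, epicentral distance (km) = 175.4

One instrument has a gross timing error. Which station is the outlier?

Solve using three stations at a time. Using N01, N02, N03 (subtract circle equations pairwise → linear system) gives (x, y) ≈ (32.9, 37.5).
Distances from that point to each station vs reported:
  N01: calculated 19.7 vs reported 19.7 → residual 0.0 km
  N02: calculated 150.3 vs reported 150.3 → residual 0.0 km
  N03: calculated 29.8 vs reported 29.8 → residual 0.0 km
  N04: calculated 140.5 vs reported 175.4 → residual 34.9 km
N01, N02, N03 are mutually consistent (residuals ≈ 0); N04 is off by 34.9 km.

N04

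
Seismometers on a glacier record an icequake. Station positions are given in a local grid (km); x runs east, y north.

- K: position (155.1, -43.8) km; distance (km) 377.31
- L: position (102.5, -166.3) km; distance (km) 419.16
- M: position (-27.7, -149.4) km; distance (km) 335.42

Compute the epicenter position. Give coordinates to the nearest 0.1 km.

Circle about each station: (x − 155.1)² + (y + 43.8)² = 377.31²; (x − 102.5)² + (y + 166.3)² = 419.16²; (x + 27.7)² + (y + 149.4)² = 335.42².
Subtracting the K equation from the L and M equations removes the quadratic terms:
-105.2 x − 245.0 y = -21144.78
-365.6 x − 211.2 y = 26969.46
Solving the 2×2 system: x ≈ -164.4, y ≈ 156.9 km.

x ≈ -164.4 km, y ≈ 156.9 km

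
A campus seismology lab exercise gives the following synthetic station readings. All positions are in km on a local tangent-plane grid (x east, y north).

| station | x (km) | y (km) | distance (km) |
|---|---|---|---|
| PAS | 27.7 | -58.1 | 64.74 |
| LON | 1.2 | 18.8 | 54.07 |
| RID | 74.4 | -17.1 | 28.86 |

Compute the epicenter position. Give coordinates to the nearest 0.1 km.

(52.5, 1.7)

Circle about each station: (x − 27.7)² + (y + 58.1)² = 64.74²; (x − 1.2)² + (y − 18.8)² = 54.07²; (x − 74.4)² + (y + 17.1)² = 28.86².
Subtracting the PAS equation from the LON and RID equations removes the quadratic terms:
-53.0 x + 153.8 y = -2520.32
93.4 x + 82.0 y = 5043.24
Solving the 2×2 system: x ≈ 52.5, y ≈ 1.7 km.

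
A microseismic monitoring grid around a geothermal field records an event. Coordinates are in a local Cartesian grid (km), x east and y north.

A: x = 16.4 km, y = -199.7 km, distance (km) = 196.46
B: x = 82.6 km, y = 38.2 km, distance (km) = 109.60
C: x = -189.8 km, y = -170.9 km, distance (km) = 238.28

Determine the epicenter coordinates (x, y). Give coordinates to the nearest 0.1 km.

Circle about each station: (x − 16.4)² + (y + 199.7)² = 196.46²; (x − 82.6)² + (y − 38.2)² = 109.60²; (x + 189.8)² + (y + 170.9)² = 238.28².
Subtracting the A equation from the B and C equations removes the quadratic terms:
132.4 x + 475.8 y = -5282.68
-412.4 x + 57.6 y = 6900.97
Solving the 2×2 system: x ≈ -17.6, y ≈ -6.2 km.

-17.6 km east, -6.2 km north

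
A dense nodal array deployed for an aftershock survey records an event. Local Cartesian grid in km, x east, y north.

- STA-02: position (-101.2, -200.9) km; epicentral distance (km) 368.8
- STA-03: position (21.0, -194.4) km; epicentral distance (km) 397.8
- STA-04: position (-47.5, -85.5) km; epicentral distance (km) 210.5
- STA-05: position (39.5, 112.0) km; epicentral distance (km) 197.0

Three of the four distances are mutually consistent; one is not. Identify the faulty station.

Solve using three stations at a time. Using STA-02, STA-03, STA-05 (subtract circle equations pairwise → linear system) gives (x, y) ≈ (-150.3, 164.6).
Distances from that point to each station vs reported:
  STA-02: calculated 368.8 vs reported 368.8 → residual 0.0 km
  STA-03: calculated 397.8 vs reported 397.8 → residual 0.0 km
  STA-04: calculated 270.4 vs reported 210.5 → residual 59.9 km
  STA-05: calculated 197.0 vs reported 197.0 → residual 0.0 km
STA-02, STA-03, STA-05 are mutually consistent (residuals ≈ 0); STA-04 is off by 59.9 km.

STA-04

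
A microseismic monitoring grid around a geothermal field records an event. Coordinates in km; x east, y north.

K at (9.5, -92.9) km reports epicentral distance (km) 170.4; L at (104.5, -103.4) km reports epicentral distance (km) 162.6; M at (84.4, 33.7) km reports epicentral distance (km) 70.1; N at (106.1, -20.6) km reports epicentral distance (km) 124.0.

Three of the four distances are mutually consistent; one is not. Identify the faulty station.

Solve using three stations at a time. Using K, M, N (subtract circle equations pairwise → linear system) gives (x, y) ≈ (28.9, 76.4).
Distances from that point to each station vs reported:
  K: calculated 170.4 vs reported 170.4 → residual 0.0 km
  L: calculated 195.0 vs reported 162.6 → residual 32.4 km
  M: calculated 70.0 vs reported 70.1 → residual 0.1 km
  N: calculated 124.0 vs reported 124.0 → residual 0.0 km
K, M, N are mutually consistent (residuals ≈ 0); L is off by 32.4 km.

L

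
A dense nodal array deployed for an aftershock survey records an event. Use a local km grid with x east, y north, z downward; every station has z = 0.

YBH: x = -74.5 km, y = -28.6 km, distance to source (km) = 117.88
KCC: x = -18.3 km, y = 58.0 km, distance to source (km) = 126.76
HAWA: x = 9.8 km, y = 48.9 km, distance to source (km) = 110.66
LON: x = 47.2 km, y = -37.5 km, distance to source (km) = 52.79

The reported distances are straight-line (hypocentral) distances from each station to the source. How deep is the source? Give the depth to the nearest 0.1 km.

49.1 km

Each station gives a sphere (x−x_i)² + (y−y_i)² + z² = d_i² (stations at z=0).
Subtracting the YBH sphere from KCC and HAWA: z² cancels, leaving linear equations in x and y:
112.4 x + 173.2 y = -4841.72
168.6 x + 155.0 y = -2230.90
Solving: x ≈ 30.907, y ≈ -48.012 km (keep extra digits for the depth step; rounded: 30.9, -48.0).
Then from the YBH sphere: z² = 117.88² − (x + 74.5)² − (y + 28.6)² with x = 30.907, y = -48.012, so z ≈ 49.074 ≈ 49.1 km.
Check against LON (with the unrounded solution): distance 52.76 ≈ 52.79 km. ✓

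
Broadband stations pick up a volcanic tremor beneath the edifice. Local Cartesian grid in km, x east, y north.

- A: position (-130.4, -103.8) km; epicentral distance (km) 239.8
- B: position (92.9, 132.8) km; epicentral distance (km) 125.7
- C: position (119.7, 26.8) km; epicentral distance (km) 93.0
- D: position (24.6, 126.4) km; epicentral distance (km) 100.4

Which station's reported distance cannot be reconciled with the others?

Solve using three stations at a time. Using B, C, D (subtract circle equations pairwise → linear system) gives (x, y) ≈ (26.6, 25.9).
Distances from that point to each station vs reported:
  A: calculated 203.6 vs reported 239.8 → residual 36.2 km
  B: calculated 125.8 vs reported 125.7 → residual 0.1 km
  C: calculated 93.1 vs reported 93.0 → residual 0.1 km
  D: calculated 100.5 vs reported 100.4 → residual 0.1 km
B, C, D are mutually consistent (residuals ≈ 0); A is off by 36.2 km.

A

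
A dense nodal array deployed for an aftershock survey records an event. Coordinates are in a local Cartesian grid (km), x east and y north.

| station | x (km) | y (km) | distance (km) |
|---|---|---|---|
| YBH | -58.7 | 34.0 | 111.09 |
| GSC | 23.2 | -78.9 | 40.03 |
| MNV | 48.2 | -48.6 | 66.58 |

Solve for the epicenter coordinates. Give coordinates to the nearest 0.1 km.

(-15.4, -68.3)

Circle about each station: (x + 58.7)² + (y − 34.0)² = 111.09²; (x − 23.2)² + (y + 78.9)² = 40.03²; (x − 48.2)² + (y + 48.6)² = 66.58².
Subtracting pairs of circle equations eliminates x²+y² and gives linear equations (the radical axes):
163.8 x − 225.8 y = 12900.35
213.8 x − 165.2 y = 7991.60
Solving the 2×2 system: x ≈ -15.4, y ≈ -68.3 km.
Check against YBH (with the unrounded x, y): √((x + 58.7)²+(y − 34.0)²) = 111.09 ≈ 111.09 km. ✓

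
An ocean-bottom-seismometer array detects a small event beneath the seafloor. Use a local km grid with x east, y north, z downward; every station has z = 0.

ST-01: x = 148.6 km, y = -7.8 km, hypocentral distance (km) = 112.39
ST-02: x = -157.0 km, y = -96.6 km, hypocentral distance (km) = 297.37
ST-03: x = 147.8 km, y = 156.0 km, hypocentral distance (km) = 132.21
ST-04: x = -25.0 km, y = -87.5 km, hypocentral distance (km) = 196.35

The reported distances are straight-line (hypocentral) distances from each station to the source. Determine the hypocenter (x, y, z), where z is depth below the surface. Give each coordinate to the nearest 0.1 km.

x ≈ 87.5 km, y ≈ 59.0 km, depth ≈ 66.6 km

Each station gives a sphere (x−x_i)² + (y−y_i)² + z² = d_i² (stations at z=0).
Subtracting the ST-01 sphere from ST-02 and ST-03: z² cancels, leaving linear equations in x and y:
-611.2 x − 177.6 y = -63959.64
-1.6 x + 327.6 y = 19190.07
Solving: x ≈ 87.501, y ≈ 59.005 km (keep extra digits for the depth step; rounded: 87.5, 59.0).
Then from the ST-01 sphere: z² = 112.39² − (x − 148.6)² − (y + 7.8)² with x = 87.501, y = 59.005, so z ≈ 66.600 ≈ 66.6 km.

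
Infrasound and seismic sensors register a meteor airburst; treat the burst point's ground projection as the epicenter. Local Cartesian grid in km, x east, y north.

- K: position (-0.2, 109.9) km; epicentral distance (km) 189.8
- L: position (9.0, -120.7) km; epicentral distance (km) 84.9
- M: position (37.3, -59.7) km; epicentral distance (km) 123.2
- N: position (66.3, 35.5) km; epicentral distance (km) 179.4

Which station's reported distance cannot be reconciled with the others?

L

Solve using three stations at a time. Using K, M, N (subtract circle equations pairwise → linear system) gives (x, y) ≈ (-85.9, -59.5).
Distances from that point to each station vs reported:
  K: calculated 189.8 vs reported 189.8 → residual 0.0 km
  L: calculated 113.0 vs reported 84.9 → residual 28.1 km
  M: calculated 123.2 vs reported 123.2 → residual 0.0 km
  N: calculated 179.4 vs reported 179.4 → residual 0.0 km
K, M, N are mutually consistent (residuals ≈ 0); L is off by 28.1 km.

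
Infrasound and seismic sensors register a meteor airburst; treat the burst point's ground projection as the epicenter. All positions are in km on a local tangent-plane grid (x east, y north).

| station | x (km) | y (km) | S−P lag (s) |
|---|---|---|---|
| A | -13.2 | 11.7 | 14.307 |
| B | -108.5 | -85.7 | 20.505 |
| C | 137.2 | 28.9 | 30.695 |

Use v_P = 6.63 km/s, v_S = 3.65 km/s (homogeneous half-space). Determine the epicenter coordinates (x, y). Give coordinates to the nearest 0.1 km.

(-106.6, 80.8)

Distance from S−P lag: d = Δt · v_P v_S / (v_P − v_S) = Δt · (6.63·3.65)/(6.63−3.65) ≈ 8.1206·Δt.
So d_A = 116.18, d_B = 166.51, d_C = 249.26 km.
Circle about each station: (x + 13.2)² + (y − 11.7)² = 116.18²; (x + 108.5)² + (y + 85.7)² = 166.51²; (x − 137.2)² + (y − 28.9)² = 249.26².
Subtracting the A equation from the B and C equations removes the quadratic terms:
-190.6 x − 194.8 y = 4577.82
300.8 x + 34.4 y = -29284.84
Solving the 2×2 system: x ≈ -106.6, y ≈ 80.8 km.
Check against A (with the unrounded x, y): √((x + 13.2)²+(y − 11.7)²) = 116.18 ≈ 116.18 km. ✓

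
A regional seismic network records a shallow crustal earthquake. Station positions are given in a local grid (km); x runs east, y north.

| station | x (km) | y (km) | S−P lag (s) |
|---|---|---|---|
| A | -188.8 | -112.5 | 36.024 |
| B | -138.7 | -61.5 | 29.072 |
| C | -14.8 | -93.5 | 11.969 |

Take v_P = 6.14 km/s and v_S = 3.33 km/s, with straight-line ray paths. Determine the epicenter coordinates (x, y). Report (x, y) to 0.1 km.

Distance from S−P lag: d = Δt · v_P v_S / (v_P − v_S) = Δt · (6.14·3.33)/(6.14−3.33) ≈ 7.2762·Δt.
So d_A = 262.12, d_B = 211.53, d_C = 87.09 km.
Circle about each station: (x + 188.8)² + (y + 112.5)² = 262.12²; (x + 138.7)² + (y + 61.5)² = 211.53²; (x + 14.8)² + (y + 93.5)² = 87.09².
Subtracting the A equation from the B and C equations removes the quadratic terms:
100.2 x + 102.0 y = -1319.80
348.0 x + 38.0 y = 21781.83
Solving the 2×2 system: x ≈ 71.7, y ≈ -83.4 km.
Check against A (with the unrounded x, y): √((x + 188.8)²+(y + 112.5)²) = 262.12 ≈ 262.12 km. ✓

71.7 km east, -83.4 km north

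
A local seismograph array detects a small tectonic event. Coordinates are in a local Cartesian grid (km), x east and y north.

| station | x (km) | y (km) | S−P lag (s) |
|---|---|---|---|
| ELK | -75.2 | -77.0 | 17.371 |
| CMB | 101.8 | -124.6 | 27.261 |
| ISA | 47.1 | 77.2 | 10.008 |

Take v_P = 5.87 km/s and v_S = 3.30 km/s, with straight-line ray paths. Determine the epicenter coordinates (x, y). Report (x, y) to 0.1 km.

-19.3 km east, 41.4 km north

Distance from S−P lag: d = Δt · v_P v_S / (v_P − v_S) = Δt · (5.87·3.30)/(5.87−3.30) ≈ 7.5374·Δt.
So d_ELK = 130.93, d_CMB = 205.48, d_ISA = 75.43 km.
Circle about each station: (x + 75.2)² + (y + 77.0)² = 130.93²; (x − 101.8)² + (y + 124.6)² = 205.48²; (x − 47.1)² + (y − 77.2)² = 75.43².
Subtracting pairs of circle equations eliminates x²+y² and gives linear equations (the radical axes):
354.0 x − 95.2 y = -10775.01
244.6 x + 308.4 y = 8047.19
Solving the 2×2 system: x ≈ -19.3, y ≈ 41.4 km.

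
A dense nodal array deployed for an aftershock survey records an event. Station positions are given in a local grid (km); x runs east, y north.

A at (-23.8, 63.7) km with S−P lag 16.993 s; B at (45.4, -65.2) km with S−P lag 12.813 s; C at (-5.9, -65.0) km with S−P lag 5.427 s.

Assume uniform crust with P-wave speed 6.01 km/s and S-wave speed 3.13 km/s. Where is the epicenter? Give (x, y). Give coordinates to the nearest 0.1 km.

(-36.2, -46.6)

Distance from S−P lag: d = Δt · v_P v_S / (v_P − v_S) = Δt · (6.01·3.13)/(6.01−3.13) ≈ 6.5317·Δt.
So d_A = 110.99, d_B = 83.69, d_C = 35.45 km.
Circle about each station: (x + 23.8)² + (y − 63.7)² = 110.99²; (x − 45.4)² + (y + 65.2)² = 83.69²; (x + 5.9)² + (y + 65.0)² = 35.45².
Subtracting the A equation from the B and C equations removes the quadratic terms:
138.4 x − 257.8 y = 7002.83
35.8 x − 257.4 y = 10697.76
Solving the 2×2 system: x ≈ -36.2, y ≈ -46.6 km.
Check against A (with the unrounded x, y): √((x + 23.8)²+(y − 63.7)²) = 110.99 ≈ 110.99 km. ✓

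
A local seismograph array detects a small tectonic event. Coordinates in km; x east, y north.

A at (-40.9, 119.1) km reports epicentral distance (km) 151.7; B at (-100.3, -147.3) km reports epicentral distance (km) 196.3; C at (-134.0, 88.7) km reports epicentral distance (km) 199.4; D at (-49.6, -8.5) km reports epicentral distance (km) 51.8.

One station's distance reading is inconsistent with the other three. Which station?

Solve using three stations at a time. Using A, B, C (subtract circle equations pairwise → linear system) gives (x, y) ≈ (39.5, -9.5).
Distances from that point to each station vs reported:
  A: calculated 151.7 vs reported 151.7 → residual 0.0 km
  B: calculated 196.3 vs reported 196.3 → residual 0.0 km
  C: calculated 199.4 vs reported 199.4 → residual 0.0 km
  D: calculated 89.1 vs reported 51.8 → residual 37.3 km
A, B, C are mutually consistent (residuals ≈ 0); D is off by 37.3 km.

D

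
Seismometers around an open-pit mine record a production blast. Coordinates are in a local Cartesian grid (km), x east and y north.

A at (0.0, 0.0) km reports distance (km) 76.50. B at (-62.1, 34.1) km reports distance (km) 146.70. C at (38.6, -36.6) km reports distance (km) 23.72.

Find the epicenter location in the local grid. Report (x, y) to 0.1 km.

Circle about each station: x² + y² = 76.50²; (x + 62.1)² + (y − 34.1)² = 146.70²; (x − 38.6)² + (y + 36.6)² = 23.72².
Subtracting the A equation from the B and C equations removes the quadratic terms:
-124.2 x + 68.2 y = -10649.42
77.2 x − 73.2 y = 8119.13
Solving the 2×2 system: x ≈ 59.0, y ≈ -48.7 km.
Check against A (with the unrounded x, y): √(x²+y²) = 76.50 ≈ 76.50 km. ✓

59.0 km east, -48.7 km north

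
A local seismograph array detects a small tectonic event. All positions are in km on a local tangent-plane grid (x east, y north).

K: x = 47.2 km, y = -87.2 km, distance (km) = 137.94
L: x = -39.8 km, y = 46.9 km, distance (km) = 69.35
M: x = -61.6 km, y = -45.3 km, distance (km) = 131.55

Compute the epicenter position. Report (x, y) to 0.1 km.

Circle about each station: (x − 47.2)² + (y + 87.2)² = 137.94²; (x + 39.8)² + (y − 46.9)² = 69.35²; (x + 61.6)² + (y + 45.3)² = 131.55².
Subtracting the K equation from the L and M equations removes the quadratic terms:
-174.0 x + 268.2 y = 8169.99
-217.6 x + 83.8 y = -2262.99
Solving the 2×2 system: x ≈ 29.5, y ≈ 49.6 km.

(29.5, 49.6)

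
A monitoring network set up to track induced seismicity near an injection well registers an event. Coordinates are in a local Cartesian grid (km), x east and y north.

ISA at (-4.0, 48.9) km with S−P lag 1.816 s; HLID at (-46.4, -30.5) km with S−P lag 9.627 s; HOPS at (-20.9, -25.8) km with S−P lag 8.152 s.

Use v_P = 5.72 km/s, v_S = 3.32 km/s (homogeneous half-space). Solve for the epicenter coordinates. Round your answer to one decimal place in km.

-13.7 km east, 38.3 km north

Distance from S−P lag: d = Δt · v_P v_S / (v_P − v_S) = Δt · (5.72·3.32)/(5.72−3.32) ≈ 7.9127·Δt.
So d_ISA = 14.37, d_HLID = 76.18, d_HOPS = 64.50 km.
Circle about each station: (x + 4.0)² + (y − 48.9)² = 14.37²; (x + 46.4)² + (y + 30.5)² = 76.18²; (x + 20.9)² + (y + 25.8)² = 64.50².
Subtracting pairs of circle equations eliminates x²+y² and gives linear equations (the radical axes):
-84.8 x − 158.8 y = -4920.90
-33.8 x − 149.4 y = -5258.51
Solving the 2×2 system: x ≈ -13.7, y ≈ 38.3 km.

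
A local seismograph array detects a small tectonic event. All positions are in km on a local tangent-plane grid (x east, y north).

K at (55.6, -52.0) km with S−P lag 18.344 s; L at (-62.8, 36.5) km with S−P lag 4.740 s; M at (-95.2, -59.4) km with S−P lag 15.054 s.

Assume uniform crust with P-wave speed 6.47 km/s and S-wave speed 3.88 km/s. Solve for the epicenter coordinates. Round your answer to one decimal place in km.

Distance from S−P lag: d = Δt · v_P v_S / (v_P − v_S) = Δt · (6.47·3.88)/(6.47−3.88) ≈ 9.6925·Δt.
So d_K = 177.80, d_L = 45.94, d_M = 145.91 km.
Circle about each station: (x − 55.6)² + (y + 52.0)² = 177.80²; (x + 62.8)² + (y − 36.5)² = 45.94²; (x + 95.2)² + (y + 59.4)² = 145.91².
Subtracting the K equation from the L and M equations removes the quadratic terms:
-236.8 x + 177.0 y = 28983.09
-301.6 x − 14.8 y = 17119.15
Solving the 2×2 system: x ≈ -60.8, y ≈ 82.4 km.

-60.8 km east, 82.4 km north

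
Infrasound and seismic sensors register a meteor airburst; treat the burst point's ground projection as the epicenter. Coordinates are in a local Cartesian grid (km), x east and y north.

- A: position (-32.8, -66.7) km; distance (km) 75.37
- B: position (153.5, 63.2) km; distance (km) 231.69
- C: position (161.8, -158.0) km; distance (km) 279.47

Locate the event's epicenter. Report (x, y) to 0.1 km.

-69.2 km east, -0.7 km north

Circle about each station: (x + 32.8)² + (y + 66.7)² = 75.37²; (x − 153.5)² + (y − 63.2)² = 231.69²; (x − 161.8)² + (y + 158.0)² = 279.47².
Subtracting pairs of circle equations eliminates x²+y² and gives linear equations (the radical axes):
372.6 x + 259.8 y = -25967.86
389.2 x − 182.6 y = -26804.33
Solving the 2×2 system: x ≈ -69.2, y ≈ -0.7 km.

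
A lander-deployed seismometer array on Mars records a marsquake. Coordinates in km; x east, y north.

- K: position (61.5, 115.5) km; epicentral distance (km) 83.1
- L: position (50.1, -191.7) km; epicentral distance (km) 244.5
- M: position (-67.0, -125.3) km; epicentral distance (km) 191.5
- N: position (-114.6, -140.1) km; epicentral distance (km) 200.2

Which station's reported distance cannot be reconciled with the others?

N

Solve using three stations at a time. Using K, L, M (subtract circle equations pairwise → linear system) gives (x, y) ≈ (10.9, 49.6).
Distances from that point to each station vs reported:
  K: calculated 83.1 vs reported 83.1 → residual 0.0 km
  L: calculated 244.5 vs reported 244.5 → residual 0.0 km
  M: calculated 191.5 vs reported 191.5 → residual 0.0 km
  N: calculated 227.5 vs reported 200.2 → residual 27.3 km
K, L, M are mutually consistent (residuals ≈ 0); N is off by 27.3 km.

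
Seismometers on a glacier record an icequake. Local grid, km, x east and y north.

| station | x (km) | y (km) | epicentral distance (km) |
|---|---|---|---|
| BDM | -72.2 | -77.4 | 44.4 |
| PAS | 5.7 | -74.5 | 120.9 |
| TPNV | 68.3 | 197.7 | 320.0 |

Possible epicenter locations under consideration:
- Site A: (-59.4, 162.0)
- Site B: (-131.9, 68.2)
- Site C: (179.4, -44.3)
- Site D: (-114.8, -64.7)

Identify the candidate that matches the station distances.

Site D

For each candidate, compare |candidate − station| to the reported distance:
Site A: residuals BDM 195.3, PAS 124.4, TPNV 187.4 → max 195.3 km
Site B: residuals BDM 113.0, PAS 77.3, TPNV 81.6 → max 113.0 km
Site C: residuals BDM 209.4, PAS 55.4, TPNV 53.7 → max 209.4 km
Site D: residuals BDM 0.1, PAS 0.0, TPNV 0.0 → max 0.1 km
Only Site D has all residuals ≈ 0.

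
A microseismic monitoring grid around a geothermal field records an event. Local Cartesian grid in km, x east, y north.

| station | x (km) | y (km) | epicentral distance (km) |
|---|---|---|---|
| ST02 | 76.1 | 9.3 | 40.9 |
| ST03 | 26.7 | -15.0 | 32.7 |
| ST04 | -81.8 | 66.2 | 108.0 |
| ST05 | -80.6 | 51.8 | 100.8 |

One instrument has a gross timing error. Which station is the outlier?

Solve using three stations at a time. Using ST03, ST04, ST05 (subtract circle equations pairwise → linear system) gives (x, y) ≈ (13.1, 14.7).
Distances from that point to each station vs reported:
  ST02: calculated 63.2 vs reported 40.9 → residual 22.3 km
  ST03: calculated 32.6 vs reported 32.7 → residual 0.1 km
  ST04: calculated 108.0 vs reported 108.0 → residual 0.0 km
  ST05: calculated 100.8 vs reported 100.8 → residual 0.0 km
ST03, ST04, ST05 are mutually consistent (residuals ≈ 0); ST02 is off by 22.3 km.

ST02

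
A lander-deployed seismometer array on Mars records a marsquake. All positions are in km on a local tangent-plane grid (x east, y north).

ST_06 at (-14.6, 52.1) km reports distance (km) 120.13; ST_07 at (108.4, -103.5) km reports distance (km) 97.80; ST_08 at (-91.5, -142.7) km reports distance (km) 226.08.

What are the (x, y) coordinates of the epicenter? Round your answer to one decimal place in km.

x ≈ 89.7 km, y ≈ -7.5 km

Circle about each station: (x + 14.6)² + (y − 52.1)² = 120.13²; (x − 108.4)² + (y + 103.5)² = 97.80²; (x + 91.5)² + (y + 142.7)² = 226.08².
Subtracting the ST_06 equation from the ST_07 and ST_08 equations removes the quadratic terms:
246.0 x − 311.2 y = 24401.62
-153.8 x − 389.6 y = -10872.98
Solving the 2×2 system: x ≈ 89.7, y ≈ -7.5 km.
Check against ST_06 (with the unrounded x, y): √((x + 14.6)²+(y − 52.1)²) = 120.13 ≈ 120.13 km. ✓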